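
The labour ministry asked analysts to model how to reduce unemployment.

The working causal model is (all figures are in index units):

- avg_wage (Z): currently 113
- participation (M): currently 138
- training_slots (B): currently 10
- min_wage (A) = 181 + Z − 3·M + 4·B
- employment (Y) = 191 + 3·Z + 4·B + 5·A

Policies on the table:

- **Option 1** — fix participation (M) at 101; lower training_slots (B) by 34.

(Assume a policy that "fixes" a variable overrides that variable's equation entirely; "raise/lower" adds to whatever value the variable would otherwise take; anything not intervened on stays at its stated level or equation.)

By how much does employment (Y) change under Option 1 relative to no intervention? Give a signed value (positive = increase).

-261

Baseline:
  Z = 113
  M = 138
  B = 10
  A = 181 + 113 − 3·138 + 4·10 = -80
  Y = 191 + 3·113 + 4·10 + 5·(-80) = 170
Option 1 (M := 101, B − 34):
  Z = 113
  M = 101
  B = 10 − 34 = -24
  A = 181 + 113 − 3·101 + 4·(-24) = -105
  Y = 191 + 3·113 + 4·(-24) + 5·(-105) = -91
Change in Y: -91 − 170 = -261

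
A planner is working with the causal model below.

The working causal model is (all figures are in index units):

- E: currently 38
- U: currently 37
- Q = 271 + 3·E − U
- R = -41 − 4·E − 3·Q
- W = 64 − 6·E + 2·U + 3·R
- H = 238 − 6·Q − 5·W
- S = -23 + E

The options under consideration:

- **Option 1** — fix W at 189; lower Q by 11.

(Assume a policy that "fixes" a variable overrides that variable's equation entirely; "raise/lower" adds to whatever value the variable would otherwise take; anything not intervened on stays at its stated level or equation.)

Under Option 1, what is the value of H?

Option 1 (W := 189, Q − 11):
  E = 38
  U = 37
  Q = 271 + 3·38 − 37 (−11 from intervention) = 337
  R = -41 − 4·38 − 3·337 = -1204
  W = 189
  H = 238 − 6·337 − 5·189 = -2729

-2729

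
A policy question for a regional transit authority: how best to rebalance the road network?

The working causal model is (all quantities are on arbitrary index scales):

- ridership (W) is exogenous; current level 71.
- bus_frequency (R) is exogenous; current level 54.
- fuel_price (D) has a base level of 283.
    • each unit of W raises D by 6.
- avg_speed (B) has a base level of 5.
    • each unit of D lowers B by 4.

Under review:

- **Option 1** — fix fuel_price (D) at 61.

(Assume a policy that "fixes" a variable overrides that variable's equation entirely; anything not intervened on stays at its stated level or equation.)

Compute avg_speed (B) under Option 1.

Option 1 (D := 61):
  W = 71
  D = 61
  B = 5 − 4·61 = -239

-239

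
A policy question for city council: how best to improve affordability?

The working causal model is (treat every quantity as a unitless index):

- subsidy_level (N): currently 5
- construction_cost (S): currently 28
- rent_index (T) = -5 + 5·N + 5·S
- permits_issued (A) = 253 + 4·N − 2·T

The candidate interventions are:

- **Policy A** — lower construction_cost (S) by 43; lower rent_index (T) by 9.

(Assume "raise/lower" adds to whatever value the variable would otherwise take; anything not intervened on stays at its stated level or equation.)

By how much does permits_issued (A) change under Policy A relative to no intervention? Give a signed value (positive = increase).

Baseline:
  N = 5
  S = 28
  T = -5 + 5·5 + 5·28 = 160
  A = 253 + 4·5 − 2·160 = -47
Policy A (S − 43, T − 9):
  N = 5
  S = 28 − 43 = -15
  T = -5 + 5·5 + 5·(-15) (−9 from intervention) = -64
  A = 253 + 4·5 − 2·(-64) = 401
Change in A: 401 − (-47) = 448

448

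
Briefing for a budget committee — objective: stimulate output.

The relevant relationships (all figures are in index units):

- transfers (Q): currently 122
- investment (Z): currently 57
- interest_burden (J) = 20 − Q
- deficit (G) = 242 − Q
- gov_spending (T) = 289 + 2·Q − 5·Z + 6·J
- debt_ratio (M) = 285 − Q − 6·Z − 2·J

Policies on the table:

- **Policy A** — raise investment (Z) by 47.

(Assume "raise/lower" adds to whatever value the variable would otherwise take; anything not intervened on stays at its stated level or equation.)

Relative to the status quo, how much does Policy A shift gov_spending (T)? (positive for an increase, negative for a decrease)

Baseline:
  Q = 122
  Z = 57
  J = 20 − 122 = -102
  T = 289 + 2·122 − 5·57 + 6·(-102) = -364
Policy A (Z + 47):
  Q = 122
  Z = 57 + 47 = 104
  J = 20 − 122 = -102
  T = 289 + 2·122 − 5·104 + 6·(-102) = -599
Change in T: -599 − (-364) = -235

-235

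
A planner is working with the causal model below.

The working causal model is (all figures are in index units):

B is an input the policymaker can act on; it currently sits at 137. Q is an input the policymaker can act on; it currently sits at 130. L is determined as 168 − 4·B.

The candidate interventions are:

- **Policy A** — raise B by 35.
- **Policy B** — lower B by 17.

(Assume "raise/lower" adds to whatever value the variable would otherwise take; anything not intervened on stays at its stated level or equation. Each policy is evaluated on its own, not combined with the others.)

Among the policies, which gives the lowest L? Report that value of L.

-520

Policy A (B + 35):
  B = 137 + 35 = 172
  L = 168 − 4·172 = -520
Policy B (B − 17):
  B = 137 − 17 = 120
  L = 168 − 4·120 = -312
Comparing — Policy A: L=-520, Policy B: L=-312. Lowest is -520 (Policy A).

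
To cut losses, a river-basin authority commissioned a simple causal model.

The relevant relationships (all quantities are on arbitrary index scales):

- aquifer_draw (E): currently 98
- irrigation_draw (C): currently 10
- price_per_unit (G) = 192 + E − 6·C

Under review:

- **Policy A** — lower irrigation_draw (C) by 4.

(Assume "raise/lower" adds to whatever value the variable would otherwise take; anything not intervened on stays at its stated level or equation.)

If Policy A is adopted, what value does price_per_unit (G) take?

254

Policy A (C − 4):
  E = 98
  C = 10 − 4 = 6
  G = 192 + 98 − 6·6 = 254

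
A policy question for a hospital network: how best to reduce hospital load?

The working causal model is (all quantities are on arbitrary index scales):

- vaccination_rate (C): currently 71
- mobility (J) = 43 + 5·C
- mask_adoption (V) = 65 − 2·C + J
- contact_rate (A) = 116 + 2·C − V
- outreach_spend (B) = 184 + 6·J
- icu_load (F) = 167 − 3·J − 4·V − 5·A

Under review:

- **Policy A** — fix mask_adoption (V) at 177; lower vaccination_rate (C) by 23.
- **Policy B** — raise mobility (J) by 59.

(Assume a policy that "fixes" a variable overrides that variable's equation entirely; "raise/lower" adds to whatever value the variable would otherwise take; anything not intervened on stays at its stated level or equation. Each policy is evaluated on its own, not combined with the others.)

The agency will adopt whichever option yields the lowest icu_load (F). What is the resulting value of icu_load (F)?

-2114

Policy A (V := 177, C − 23):
  C = 71 − 23 = 48
  J = 43 + 5·48 = 283
  V = 177
  A = 116 + 2·48 − 177 = 35
  F = 167 − 3·283 − 4·177 − 5·35 = -1565
Policy B (J + 59):
  C = 71
  J = 43 + 5·71 (+59 from intervention) = 457
  V = 65 − 2·71 + 457 = 380
  A = 116 + 2·71 − 380 = -122
  F = 167 − 3·457 − 4·380 − 5·(-122) = -2114
Comparing — Policy A: F=-1565, Policy B: F=-2114. Lowest is -2114 (Policy B).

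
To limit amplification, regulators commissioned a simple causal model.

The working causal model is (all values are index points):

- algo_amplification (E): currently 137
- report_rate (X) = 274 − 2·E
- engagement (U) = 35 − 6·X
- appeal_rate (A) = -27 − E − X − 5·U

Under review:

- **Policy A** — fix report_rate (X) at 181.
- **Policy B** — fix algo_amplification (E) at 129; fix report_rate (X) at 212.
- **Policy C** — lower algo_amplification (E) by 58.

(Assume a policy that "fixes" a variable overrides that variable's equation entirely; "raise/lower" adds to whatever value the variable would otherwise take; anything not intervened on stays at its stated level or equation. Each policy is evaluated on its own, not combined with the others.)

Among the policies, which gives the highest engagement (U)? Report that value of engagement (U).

Policy A (X := 181):
  E = 137
  X = 181
  U = 35 − 6·181 = -1051
Policy B (E := 129, X := 212):
  E = 129
  X = 212
  U = 35 − 6·212 = -1237
Policy C (E − 58):
  E = 137 − 58 = 79
  X = 274 − 2·79 = 116
  U = 35 − 6·116 = -661
Comparing — Policy A: U=-1051, Policy B: U=-1237, Policy C: U=-661. Highest is -661 (Policy C).

-661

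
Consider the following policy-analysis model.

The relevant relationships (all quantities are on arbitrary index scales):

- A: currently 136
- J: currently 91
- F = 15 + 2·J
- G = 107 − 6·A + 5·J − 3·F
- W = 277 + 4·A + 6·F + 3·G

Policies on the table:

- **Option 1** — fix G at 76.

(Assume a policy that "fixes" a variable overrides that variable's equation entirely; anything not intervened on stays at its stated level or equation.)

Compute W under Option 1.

2231

Option 1 (G := 76):
  A = 136
  J = 91
  F = 15 + 2·91 = 197
  G = 76
  W = 277 + 4·136 + 6·197 + 3·76 = 2231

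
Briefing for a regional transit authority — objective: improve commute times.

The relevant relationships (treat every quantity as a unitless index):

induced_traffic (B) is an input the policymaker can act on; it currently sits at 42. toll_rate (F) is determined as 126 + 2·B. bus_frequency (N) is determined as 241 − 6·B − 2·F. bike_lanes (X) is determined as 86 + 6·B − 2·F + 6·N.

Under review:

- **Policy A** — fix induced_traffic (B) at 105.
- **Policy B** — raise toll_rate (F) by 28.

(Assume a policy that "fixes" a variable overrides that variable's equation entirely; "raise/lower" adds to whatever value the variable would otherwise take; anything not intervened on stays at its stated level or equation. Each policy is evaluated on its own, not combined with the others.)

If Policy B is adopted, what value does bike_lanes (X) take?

Policy B (F + 28):
  B = 42
  F = 126 + 2·42 (+28 from intervention) = 238
  N = 241 − 6·42 − 2·238 = -487
  X = 86 + 6·42 − 2·238 + 6·(-487) = -3060

-3060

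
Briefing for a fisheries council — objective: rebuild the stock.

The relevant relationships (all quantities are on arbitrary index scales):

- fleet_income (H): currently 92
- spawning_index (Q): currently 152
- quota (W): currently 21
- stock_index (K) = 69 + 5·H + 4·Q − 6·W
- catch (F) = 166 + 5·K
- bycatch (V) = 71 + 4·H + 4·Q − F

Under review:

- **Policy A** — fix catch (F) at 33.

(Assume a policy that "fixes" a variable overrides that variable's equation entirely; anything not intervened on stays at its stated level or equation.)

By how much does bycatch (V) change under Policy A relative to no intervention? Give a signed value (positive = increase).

Baseline:
  H = 92
  Q = 152
  W = 21
  K = 69 + 5·92 + 4·152 − 6·21 = 1011
  F = 166 + 5·1011 = 5221
  V = 71 + 4·92 + 4·152 − 5221 = -4174
Policy A (F := 33):
  H = 92
  Q = 152
  W = 21
  K = 69 + 5·92 + 4·152 − 6·21 = 1011
  F = 33
  V = 71 + 4·92 + 4·152 − 33 = 1014
Change in V: 1014 − (-4174) = 5188

5188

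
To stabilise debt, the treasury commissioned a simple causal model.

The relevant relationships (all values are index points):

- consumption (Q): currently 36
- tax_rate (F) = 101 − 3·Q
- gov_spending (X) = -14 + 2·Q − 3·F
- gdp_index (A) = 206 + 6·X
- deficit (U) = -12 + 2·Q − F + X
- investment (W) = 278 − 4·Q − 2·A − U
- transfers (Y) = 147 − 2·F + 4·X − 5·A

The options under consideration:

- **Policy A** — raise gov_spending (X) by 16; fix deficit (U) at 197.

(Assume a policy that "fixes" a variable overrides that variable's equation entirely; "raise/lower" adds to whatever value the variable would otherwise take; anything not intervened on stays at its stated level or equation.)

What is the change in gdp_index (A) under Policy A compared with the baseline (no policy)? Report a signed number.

96

Baseline:
  Q = 36
  F = 101 − 3·36 = -7
  X = -14 + 2·36 − 3·(-7) = 79
  A = 206 + 6·79 = 680
Policy A (X + 16, U := 197):
  Q = 36
  F = 101 − 3·36 = -7
  X = -14 + 2·36 − 3·(-7) (+16 from intervention) = 95
  A = 206 + 6·95 = 776
Change in A: 776 − 680 = 96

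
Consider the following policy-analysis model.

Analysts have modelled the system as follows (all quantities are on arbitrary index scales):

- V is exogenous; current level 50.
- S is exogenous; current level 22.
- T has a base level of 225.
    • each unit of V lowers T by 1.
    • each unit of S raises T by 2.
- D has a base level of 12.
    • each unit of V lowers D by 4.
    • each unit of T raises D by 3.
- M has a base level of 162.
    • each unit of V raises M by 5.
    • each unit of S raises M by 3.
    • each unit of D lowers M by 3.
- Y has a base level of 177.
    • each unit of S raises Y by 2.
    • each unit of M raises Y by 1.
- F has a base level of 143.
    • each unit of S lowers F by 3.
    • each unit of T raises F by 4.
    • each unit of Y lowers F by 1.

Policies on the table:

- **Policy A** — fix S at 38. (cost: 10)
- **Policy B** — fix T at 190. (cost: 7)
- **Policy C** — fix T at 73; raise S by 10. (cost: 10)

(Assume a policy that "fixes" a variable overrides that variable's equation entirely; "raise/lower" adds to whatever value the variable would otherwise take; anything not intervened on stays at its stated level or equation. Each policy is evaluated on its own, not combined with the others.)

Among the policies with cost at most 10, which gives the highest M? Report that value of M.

Policy A (S := 38):
  V = 50
  S = 38
  T = 225 − 50 + 2·38 = 251
  D = 12 − 4·50 + 3·251 = 565
  M = 162 + 5·50 + 3·38 − 3·565 = -1169
Policy B (T := 190):
  V = 50
  S = 22
  T = 190
  D = 12 − 4·50 + 3·190 = 382
  M = 162 + 5·50 + 3·22 − 3·382 = -668
Policy C (T := 73, S + 10):
  V = 50
  S = 22 + 10 = 32
  T = 73
  D = 12 − 4·50 + 3·73 = 31
  M = 162 + 5·50 + 3·32 − 3·31 = 415
Comparing — Policy A: M=-1169, Policy B: M=-668, Policy C: M=415. Highest is 415 (Policy C).

415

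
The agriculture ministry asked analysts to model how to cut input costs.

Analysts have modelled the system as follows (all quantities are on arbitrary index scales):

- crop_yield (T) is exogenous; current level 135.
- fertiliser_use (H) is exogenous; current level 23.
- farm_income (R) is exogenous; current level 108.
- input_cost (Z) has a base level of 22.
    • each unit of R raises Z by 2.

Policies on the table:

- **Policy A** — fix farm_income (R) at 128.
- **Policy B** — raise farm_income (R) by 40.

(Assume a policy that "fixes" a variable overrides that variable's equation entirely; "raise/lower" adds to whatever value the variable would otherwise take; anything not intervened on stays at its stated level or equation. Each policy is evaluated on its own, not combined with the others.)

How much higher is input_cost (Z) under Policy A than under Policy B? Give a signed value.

-40

Policy A (R := 128):
  R = 128
  Z = 22 + 2·128 = 278
Policy B (R + 40):
  R = 108 + 40 = 148
  Z = 22 + 2·148 = 318
Z: 278 − 318 = -40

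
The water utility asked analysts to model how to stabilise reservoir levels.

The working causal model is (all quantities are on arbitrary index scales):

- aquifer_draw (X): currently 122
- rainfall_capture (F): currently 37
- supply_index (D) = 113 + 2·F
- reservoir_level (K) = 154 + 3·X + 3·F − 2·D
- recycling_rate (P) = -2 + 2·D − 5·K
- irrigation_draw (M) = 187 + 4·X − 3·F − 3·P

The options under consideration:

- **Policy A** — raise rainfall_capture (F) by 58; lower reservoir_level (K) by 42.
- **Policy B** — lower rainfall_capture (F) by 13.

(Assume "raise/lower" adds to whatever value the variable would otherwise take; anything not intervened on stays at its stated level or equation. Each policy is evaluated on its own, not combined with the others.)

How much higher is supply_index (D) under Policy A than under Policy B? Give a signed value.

142

Policy A (F + 58, K − 42):
  F = 37 + 58 = 95
  D = 113 + 2·95 = 303
Policy B (F − 13):
  F = 37 − 13 = 24
  D = 113 + 2·24 = 161
D: 303 − 161 = 142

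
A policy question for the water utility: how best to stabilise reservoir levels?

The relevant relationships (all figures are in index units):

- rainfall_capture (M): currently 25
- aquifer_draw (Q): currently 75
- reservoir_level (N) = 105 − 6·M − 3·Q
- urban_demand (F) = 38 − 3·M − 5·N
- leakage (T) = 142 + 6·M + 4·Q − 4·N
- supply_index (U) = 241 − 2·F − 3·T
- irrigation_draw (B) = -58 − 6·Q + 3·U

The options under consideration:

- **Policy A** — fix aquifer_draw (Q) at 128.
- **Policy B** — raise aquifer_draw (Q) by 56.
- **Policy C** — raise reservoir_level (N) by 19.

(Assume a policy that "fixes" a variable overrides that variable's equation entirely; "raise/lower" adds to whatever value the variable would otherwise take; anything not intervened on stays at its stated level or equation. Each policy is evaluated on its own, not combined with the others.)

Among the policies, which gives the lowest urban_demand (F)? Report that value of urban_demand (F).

1218

Policy A (Q := 128):
  M = 25
  Q = 128
  N = 105 − 6·25 − 3·128 = -429
  F = 38 − 3·25 − 5·(-429) = 2108
Policy B (Q + 56):
  M = 25
  Q = 75 + 56 = 131
  N = 105 − 6·25 − 3·131 = -438
  F = 38 − 3·25 − 5·(-438) = 2153
Policy C (N + 19):
  M = 25
  Q = 75
  N = 105 − 6·25 − 3·75 (+19 from intervention) = -251
  F = 38 − 3·25 − 5·(-251) = 1218
Comparing — Policy A: F=2108, Policy B: F=2153, Policy C: F=1218. Lowest is 1218 (Policy C).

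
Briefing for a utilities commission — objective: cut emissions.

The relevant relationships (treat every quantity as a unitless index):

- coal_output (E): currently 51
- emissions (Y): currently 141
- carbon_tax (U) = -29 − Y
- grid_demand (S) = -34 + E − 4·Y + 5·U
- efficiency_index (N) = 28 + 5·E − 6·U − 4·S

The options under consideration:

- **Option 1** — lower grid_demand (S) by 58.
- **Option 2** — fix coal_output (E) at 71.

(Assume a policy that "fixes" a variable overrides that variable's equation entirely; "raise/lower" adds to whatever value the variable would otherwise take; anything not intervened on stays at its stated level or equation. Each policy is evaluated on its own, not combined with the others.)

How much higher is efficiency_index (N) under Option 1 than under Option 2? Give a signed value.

212

Option 1 (S − 58):
  E = 51
  Y = 141
  U = -29 − 141 = -170
  S = -34 + 51 − 4·141 + 5·(-170) (−58 from intervention) = -1455
  N = 28 + 5·51 − 6·(-170) − 4·(-1455) = 7123
Option 2 (E := 71):
  E = 71
  Y = 141
  U = -29 − 141 = -170
  S = -34 + 71 − 4·141 + 5·(-170) = -1377
  N = 28 + 5·71 − 6·(-170) − 4·(-1377) = 6911
N: 7123 − 6911 = 212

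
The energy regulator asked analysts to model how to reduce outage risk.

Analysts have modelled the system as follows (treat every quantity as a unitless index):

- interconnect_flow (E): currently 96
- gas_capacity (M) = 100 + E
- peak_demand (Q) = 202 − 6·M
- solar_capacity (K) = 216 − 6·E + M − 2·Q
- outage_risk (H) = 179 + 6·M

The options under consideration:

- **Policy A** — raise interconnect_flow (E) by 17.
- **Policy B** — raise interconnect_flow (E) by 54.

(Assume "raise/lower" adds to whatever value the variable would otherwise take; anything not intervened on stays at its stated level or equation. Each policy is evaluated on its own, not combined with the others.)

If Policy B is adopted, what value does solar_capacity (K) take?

Policy B (E + 54):
  E = 96 + 54 = 150
  M = 100 + 150 = 250
  Q = 202 − 6·250 = -1298
  K = 216 − 6·150 + 250 − 2·(-1298) = 2162

2162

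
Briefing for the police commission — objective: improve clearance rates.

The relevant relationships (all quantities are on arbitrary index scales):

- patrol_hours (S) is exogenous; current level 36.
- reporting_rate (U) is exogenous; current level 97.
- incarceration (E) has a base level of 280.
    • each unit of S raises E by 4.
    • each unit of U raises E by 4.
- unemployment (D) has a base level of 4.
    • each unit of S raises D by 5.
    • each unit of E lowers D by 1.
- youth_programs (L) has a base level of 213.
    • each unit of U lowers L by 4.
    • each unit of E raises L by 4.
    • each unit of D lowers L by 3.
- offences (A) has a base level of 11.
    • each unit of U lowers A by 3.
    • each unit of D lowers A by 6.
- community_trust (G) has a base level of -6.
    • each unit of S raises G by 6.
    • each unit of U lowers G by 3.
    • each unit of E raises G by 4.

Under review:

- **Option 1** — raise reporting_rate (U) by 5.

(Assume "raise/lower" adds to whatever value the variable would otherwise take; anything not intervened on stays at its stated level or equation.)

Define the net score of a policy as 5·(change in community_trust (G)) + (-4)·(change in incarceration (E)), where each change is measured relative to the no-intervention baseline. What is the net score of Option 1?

Baseline:
  S = 36
  U = 97
  E = 280 + 4·36 + 4·97 = 812
  G = -6 + 6·36 − 3·97 + 4·812 = 3167
Option 1 (U + 5):
  S = 36
  U = 97 + 5 = 102
  E = 280 + 4·36 + 4·102 = 832
  G = -6 + 6·36 − 3·102 + 4·832 = 3232
ΔG = 3232 − 3167 = 65; ΔE = 832 − 812 = 20
Score = 5·65 + (-4)·20 = 245

245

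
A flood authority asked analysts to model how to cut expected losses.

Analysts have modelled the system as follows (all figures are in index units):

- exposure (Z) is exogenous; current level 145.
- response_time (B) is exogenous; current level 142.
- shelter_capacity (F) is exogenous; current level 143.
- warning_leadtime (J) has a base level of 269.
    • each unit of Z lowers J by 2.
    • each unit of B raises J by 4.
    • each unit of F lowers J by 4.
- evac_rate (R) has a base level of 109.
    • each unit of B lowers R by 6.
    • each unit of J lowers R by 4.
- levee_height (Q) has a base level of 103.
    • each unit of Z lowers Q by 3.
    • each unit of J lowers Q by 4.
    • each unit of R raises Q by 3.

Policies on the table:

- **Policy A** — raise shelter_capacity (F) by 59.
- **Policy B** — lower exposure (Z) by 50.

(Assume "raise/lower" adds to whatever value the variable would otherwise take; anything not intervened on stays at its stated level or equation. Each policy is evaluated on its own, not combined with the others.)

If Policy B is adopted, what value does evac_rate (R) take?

Policy B (Z − 50):
  Z = 145 − 50 = 95
  B = 142
  F = 143
  J = 269 − 2·95 + 4·142 − 4·143 = 75
  R = 109 − 6·142 − 4·75 = -1043

-1043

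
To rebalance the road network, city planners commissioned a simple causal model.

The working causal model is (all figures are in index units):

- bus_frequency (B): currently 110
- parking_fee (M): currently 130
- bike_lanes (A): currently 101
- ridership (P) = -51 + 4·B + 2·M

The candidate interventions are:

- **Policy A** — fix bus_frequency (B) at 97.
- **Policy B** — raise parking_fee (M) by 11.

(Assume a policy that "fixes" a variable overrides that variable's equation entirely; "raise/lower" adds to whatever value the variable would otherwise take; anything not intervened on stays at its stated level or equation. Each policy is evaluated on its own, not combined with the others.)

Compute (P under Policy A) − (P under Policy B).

Policy A (B := 97):
  B = 97
  M = 130
  P = -51 + 4·97 + 2·130 = 597
Policy B (M + 11):
  B = 110
  M = 130 + 11 = 141
  P = -51 + 4·110 + 2·141 = 671
P: 597 − 671 = -74

-74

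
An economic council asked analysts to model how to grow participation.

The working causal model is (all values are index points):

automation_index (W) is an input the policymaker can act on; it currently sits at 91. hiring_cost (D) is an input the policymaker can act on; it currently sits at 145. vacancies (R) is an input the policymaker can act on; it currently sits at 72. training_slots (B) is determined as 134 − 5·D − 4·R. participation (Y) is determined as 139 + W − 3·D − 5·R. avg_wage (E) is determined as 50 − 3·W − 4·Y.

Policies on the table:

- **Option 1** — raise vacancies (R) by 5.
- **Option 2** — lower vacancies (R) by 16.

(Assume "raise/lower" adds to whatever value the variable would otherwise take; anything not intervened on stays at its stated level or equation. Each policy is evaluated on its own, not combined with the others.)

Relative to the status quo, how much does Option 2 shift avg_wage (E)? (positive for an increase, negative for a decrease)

Baseline:
  W = 91
  D = 145
  R = 72
  Y = 139 + 91 − 3·145 − 5·72 = -565
  E = 50 − 3·91 − 4·(-565) = 2037
Option 2 (R − 16):
  W = 91
  D = 145
  R = 72 − 16 = 56
  Y = 139 + 91 − 3·145 − 5·56 = -485
  E = 50 − 3·91 − 4·(-485) = 1717
Change in E: 1717 − 2037 = -320

-320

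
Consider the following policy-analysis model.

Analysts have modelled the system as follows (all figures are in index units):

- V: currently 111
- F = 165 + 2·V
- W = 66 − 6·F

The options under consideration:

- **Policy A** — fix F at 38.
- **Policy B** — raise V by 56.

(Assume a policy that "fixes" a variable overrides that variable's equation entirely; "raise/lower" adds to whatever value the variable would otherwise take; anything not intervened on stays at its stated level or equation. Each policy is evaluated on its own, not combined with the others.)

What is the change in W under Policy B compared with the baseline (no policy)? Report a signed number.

Baseline:
  V = 111
  F = 165 + 2·111 = 387
  W = 66 − 6·387 = -2256
Policy B (V + 56):
  V = 111 + 56 = 167
  F = 165 + 2·167 = 499
  W = 66 − 6·499 = -2928
Change in W: -2928 − (-2256) = -672

-672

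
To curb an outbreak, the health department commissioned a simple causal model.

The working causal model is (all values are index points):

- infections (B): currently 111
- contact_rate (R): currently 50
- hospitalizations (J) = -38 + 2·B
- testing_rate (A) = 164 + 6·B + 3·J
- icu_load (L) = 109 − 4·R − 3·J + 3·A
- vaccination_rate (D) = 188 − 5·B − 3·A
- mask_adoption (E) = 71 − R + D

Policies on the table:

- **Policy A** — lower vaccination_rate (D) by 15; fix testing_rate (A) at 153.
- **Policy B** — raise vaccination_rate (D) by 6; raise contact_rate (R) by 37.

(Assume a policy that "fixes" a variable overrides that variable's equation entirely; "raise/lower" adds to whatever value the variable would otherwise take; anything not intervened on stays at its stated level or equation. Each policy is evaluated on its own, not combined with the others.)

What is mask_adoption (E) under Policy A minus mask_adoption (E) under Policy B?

3703

Policy A (D − 15, A := 153):
  B = 111
  R = 50
  J = -38 + 2·111 = 184
  A = 153
  D = 188 − 5·111 − 3·153 (−15 from intervention) = -841
  E = 71 − 50 + (-841) = -820
Policy B (D + 6, R + 37):
  B = 111
  R = 50 + 37 = 87
  J = -38 + 2·111 = 184
  A = 164 + 6·111 + 3·184 = 1382
  D = 188 − 5·111 − 3·1382 (+6 from intervention) = -4507
  E = 71 − 87 + (-4507) = -4523
E: -820 − (-4523) = 3703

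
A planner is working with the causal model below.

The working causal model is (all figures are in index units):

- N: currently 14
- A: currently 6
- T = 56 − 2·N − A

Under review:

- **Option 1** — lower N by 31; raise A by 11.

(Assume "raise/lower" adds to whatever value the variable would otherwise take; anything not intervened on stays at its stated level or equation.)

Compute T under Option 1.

73

Option 1 (N − 31, A + 11):
  N = 14 − 31 = -17
  A = 6 + 11 = 17
  T = 56 − 2·(-17) − 17 = 73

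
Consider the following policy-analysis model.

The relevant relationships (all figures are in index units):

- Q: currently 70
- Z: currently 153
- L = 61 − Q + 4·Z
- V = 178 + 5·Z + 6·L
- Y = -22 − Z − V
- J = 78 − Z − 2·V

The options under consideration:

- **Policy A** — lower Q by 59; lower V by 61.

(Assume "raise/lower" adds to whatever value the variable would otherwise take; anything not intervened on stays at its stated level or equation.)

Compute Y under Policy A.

Policy A (Q − 59, V − 61):
  Q = 70 − 59 = 11
  Z = 153
  L = 61 − 11 + 4·153 = 662
  V = 178 + 5·153 + 6·662 (−61 from intervention) = 4854
  Y = -22 − 153 − 4854 = -5029

-5029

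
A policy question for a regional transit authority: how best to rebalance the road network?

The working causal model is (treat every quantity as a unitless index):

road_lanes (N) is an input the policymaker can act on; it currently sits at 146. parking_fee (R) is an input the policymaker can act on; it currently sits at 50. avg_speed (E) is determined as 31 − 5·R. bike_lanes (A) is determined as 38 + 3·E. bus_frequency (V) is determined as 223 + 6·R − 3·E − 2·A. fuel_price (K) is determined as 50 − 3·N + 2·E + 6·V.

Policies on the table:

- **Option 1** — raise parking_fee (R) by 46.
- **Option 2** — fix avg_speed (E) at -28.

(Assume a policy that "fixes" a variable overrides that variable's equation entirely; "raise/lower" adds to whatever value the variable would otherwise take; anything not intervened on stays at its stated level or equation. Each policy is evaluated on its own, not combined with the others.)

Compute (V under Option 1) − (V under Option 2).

4065

Option 1 (R + 46):
  R = 50 + 46 = 96
  E = 31 − 5·96 = -449
  A = 38 + 3·(-449) = -1309
  V = 223 + 6·96 − 3·(-449) − 2·(-1309) = 4764
Option 2 (E := -28):
  R = 50
  E = -28
  A = 38 + 3·(-28) = -46
  V = 223 + 6·50 − 3·(-28) − 2·(-46) = 699
V: 4764 − 699 = 4065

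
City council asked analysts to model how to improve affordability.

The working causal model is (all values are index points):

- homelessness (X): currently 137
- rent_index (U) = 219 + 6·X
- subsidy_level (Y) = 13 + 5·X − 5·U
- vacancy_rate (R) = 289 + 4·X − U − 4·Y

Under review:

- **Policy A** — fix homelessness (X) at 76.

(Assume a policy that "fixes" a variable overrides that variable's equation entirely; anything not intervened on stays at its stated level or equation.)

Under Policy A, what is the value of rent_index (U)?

675

Policy A (X := 76):
  X = 76
  U = 219 + 6·76 = 675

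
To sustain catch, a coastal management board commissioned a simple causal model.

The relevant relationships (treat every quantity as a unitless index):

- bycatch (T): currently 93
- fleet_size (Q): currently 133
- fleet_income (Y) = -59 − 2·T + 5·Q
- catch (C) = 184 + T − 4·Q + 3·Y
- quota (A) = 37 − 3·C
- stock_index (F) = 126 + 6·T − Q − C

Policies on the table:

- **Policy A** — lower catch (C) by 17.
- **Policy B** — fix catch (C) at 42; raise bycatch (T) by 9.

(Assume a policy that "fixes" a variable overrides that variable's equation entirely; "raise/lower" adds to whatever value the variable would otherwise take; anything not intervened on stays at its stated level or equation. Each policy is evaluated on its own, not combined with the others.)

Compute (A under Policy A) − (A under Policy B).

Policy A (C − 17):
  T = 93
  Q = 133
  Y = -59 − 2·93 + 5·133 = 420
  C = 184 + 93 − 4·133 + 3·420 (−17 from intervention) = 988
  A = 37 − 3·988 = -2927
Policy B (C := 42, T + 9):
  T = 93 + 9 = 102
  Q = 133
  Y = -59 − 2·102 + 5·133 = 402
  C = 42
  A = 37 − 3·42 = -89
A: -2927 − (-89) = -2838

-2838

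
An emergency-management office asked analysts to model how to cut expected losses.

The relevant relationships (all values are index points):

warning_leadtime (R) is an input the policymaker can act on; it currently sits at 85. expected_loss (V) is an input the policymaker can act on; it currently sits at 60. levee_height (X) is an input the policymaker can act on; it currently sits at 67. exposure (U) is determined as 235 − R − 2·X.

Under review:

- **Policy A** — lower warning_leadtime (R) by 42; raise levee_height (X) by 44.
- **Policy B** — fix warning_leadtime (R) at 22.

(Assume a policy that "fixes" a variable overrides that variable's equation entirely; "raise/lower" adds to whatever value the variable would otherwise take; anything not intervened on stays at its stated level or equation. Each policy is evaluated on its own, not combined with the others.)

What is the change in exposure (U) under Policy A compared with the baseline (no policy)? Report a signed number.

-46

Baseline:
  R = 85
  X = 67
  U = 235 − 85 − 2·67 = 16
Policy A (R − 42, X + 44):
  R = 85 − 42 = 43
  X = 67 + 44 = 111
  U = 235 − 43 − 2·111 = -30
Change in U: -30 − 16 = -46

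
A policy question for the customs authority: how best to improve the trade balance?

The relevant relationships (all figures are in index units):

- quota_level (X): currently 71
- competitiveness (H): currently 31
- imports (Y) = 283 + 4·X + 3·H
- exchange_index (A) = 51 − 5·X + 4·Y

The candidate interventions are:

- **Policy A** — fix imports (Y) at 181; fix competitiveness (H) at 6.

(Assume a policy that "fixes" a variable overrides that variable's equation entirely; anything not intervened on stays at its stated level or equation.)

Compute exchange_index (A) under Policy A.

420

Policy A (Y := 181, H := 6):
  X = 71
  H = 6
  Y = 181
  A = 51 − 5·71 + 4·181 = 420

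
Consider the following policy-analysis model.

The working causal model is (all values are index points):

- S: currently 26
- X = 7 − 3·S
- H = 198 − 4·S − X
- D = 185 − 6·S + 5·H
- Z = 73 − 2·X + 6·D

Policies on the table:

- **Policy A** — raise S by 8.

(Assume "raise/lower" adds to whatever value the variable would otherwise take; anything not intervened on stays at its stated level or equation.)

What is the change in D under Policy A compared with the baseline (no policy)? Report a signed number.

Baseline:
  S = 26
  X = 7 − 3·26 = -71
  H = 198 − 4·26 − (-71) = 165
  D = 185 − 6·26 + 5·165 = 854
Policy A (S + 8):
  S = 26 + 8 = 34
  X = 7 − 3·34 = -95
  H = 198 − 4·34 − (-95) = 157
  D = 185 − 6·34 + 5·157 = 766
Change in D: 766 − 854 = -88

-88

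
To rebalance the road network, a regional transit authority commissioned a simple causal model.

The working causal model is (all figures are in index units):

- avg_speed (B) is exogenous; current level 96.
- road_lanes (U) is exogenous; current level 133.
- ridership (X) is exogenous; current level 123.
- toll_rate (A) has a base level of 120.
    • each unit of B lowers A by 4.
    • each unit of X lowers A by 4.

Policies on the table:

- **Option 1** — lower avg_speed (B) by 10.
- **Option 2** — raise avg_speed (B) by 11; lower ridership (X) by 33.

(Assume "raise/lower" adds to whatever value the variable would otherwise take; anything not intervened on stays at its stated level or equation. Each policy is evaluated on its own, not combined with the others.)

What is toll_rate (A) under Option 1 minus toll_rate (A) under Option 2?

-48

Option 1 (B − 10):
  B = 96 − 10 = 86
  X = 123
  A = 120 − 4·86 − 4·123 = -716
Option 2 (B + 11, X − 33):
  B = 96 + 11 = 107
  X = 123 − 33 = 90
  A = 120 − 4·107 − 4·90 = -668
A: -716 − (-668) = -48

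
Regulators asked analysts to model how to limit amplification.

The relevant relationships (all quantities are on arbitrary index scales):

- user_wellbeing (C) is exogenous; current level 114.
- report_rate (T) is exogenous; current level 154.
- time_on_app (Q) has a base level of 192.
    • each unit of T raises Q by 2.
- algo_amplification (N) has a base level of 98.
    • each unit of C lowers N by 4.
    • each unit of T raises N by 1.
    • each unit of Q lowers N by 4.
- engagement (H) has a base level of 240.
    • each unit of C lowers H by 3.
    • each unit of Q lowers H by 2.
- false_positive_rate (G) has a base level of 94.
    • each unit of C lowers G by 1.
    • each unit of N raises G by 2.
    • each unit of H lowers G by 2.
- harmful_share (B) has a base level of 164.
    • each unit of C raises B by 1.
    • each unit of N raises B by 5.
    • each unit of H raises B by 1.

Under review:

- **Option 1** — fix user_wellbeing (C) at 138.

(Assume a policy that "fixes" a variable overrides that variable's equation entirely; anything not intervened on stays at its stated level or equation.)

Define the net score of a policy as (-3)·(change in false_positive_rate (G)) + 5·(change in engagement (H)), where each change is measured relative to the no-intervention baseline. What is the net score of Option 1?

Baseline:
  C = 114
  T = 154
  Q = 192 + 2·154 = 500
  N = 98 − 4·114 + 154 − 4·500 = -2204
  H = 240 − 3·114 − 2·500 = -1102
  G = 94 − 114 + 2·(-2204) − 2·(-1102) = -2224
Option 1 (C := 138):
  C = 138
  T = 154
  Q = 192 + 2·154 = 500
  N = 98 − 4·138 + 154 − 4·500 = -2300
  H = 240 − 3·138 − 2·500 = -1174
  G = 94 − 138 + 2·(-2300) − 2·(-1174) = -2296
ΔG = -2296 − (-2224) = -72; ΔH = -1174 − (-1102) = -72
Score = (-3)·(-72) + 5·(-72) = -144

-144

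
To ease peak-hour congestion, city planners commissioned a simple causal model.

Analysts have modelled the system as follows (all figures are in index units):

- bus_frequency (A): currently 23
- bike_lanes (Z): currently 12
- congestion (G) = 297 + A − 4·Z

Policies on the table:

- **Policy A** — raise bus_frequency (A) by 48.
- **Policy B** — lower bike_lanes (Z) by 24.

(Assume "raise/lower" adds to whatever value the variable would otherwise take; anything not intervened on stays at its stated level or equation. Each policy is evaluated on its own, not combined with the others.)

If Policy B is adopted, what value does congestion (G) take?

368

Policy B (Z − 24):
  A = 23
  Z = 12 − 24 = -12
  G = 297 + 23 − 4·(-12) = 368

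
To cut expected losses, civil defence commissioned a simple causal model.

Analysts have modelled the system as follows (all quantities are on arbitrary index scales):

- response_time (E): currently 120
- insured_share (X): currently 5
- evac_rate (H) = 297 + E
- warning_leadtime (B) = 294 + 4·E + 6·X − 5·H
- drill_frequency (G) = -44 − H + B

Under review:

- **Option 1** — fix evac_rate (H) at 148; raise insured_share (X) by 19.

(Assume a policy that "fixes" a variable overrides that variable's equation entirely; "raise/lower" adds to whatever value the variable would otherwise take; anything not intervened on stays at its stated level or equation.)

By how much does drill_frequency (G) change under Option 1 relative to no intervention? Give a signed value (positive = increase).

Baseline:
  E = 120
  X = 5
  H = 297 + 120 = 417
  B = 294 + 4·120 + 6·5 − 5·417 = -1281
  G = -44 − 417 + (-1281) = -1742
Option 1 (H := 148, X + 19):
  E = 120
  X = 5 + 19 = 24
  H = 148
  B = 294 + 4·120 + 6·24 − 5·148 = 178
  G = -44 − 148 + 178 = -14
Change in G: -14 − (-1742) = 1728

1728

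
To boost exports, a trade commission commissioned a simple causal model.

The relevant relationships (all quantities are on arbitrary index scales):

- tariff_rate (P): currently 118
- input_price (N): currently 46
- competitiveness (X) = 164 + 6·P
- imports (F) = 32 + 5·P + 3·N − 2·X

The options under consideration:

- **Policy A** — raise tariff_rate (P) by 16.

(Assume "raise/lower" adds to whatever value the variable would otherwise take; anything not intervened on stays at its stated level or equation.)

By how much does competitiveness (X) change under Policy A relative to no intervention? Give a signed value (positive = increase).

Baseline:
  P = 118
  X = 164 + 6·118 = 872
Policy A (P + 16):
  P = 118 + 16 = 134
  X = 164 + 6·134 = 968
Change in X: 968 − 872 = 96

96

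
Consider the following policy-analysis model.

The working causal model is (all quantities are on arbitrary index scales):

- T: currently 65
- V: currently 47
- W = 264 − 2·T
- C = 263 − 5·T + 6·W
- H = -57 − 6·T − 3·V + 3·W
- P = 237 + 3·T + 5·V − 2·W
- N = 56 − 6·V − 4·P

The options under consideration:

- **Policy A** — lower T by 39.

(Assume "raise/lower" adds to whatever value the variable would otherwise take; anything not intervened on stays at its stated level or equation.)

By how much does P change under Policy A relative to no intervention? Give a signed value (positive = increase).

-273

Baseline:
  T = 65
  V = 47
  W = 264 − 2·65 = 134
  P = 237 + 3·65 + 5·47 − 2·134 = 399
Policy A (T − 39):
  T = 65 − 39 = 26
  V = 47
  W = 264 − 2·26 = 212
  P = 237 + 3·26 + 5·47 − 2·212 = 126
Change in P: 126 − 399 = -273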